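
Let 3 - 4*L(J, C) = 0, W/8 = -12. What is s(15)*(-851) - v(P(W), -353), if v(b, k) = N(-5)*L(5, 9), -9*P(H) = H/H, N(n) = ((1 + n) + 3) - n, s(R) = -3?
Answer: 2550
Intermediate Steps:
W = -96 (W = 8*(-12) = -96)
L(J, C) = 3/4 (L(J, C) = 3/4 - 1/4*0 = 3/4 + 0 = 3/4)
N(n) = 4 (N(n) = (4 + n) - n = 4)
P(H) = -1/9 (P(H) = -H/(9*H) = -1/9*1 = -1/9)
v(b, k) = 3 (v(b, k) = 4*(3/4) = 3)
s(15)*(-851) - v(P(W), -353) = -3*(-851) - 1*3 = 2553 - 3 = 2550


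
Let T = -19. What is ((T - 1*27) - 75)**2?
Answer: 14641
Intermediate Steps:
((T - 1*27) - 75)**2 = ((-19 - 1*27) - 75)**2 = ((-19 - 27) - 75)**2 = (-46 - 75)**2 = (-121)**2 = 14641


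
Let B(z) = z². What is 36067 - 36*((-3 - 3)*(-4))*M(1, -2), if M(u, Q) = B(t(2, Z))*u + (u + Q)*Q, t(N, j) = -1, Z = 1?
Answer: 33475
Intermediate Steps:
M(u, Q) = u + Q*(Q + u) (M(u, Q) = (-1)²*u + (u + Q)*Q = 1*u + (Q + u)*Q = u + Q*(Q + u))
36067 - 36*((-3 - 3)*(-4))*M(1, -2) = 36067 - 36*((-3 - 3)*(-4))*(1 + (-2)² - 2*1) = 36067 - 36*(-6*(-4))*(1 + 4 - 2) = 36067 - 36*24*3 = 36067 - 864*3 = 36067 - 1*2592 = 36067 - 2592 = 33475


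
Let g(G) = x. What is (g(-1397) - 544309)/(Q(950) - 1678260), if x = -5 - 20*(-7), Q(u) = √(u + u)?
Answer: 45663272862/140827831285 + 272087*√19/140827831285 ≈ 0.32426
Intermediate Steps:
Q(u) = √2*√u (Q(u) = √(2*u) = √2*√u)
x = 135 (x = -5 + 140 = 135)
g(G) = 135
(g(-1397) - 544309)/(Q(950) - 1678260) = (135 - 544309)/(√2*√950 - 1678260) = -544174/(√2*(5*√38) - 1678260) = -544174/(10*√19 - 1678260) = -544174/(-1678260 + 10*√19)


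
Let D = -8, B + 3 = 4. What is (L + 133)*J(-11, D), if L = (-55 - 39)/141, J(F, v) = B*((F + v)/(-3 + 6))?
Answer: -7543/9 ≈ -838.11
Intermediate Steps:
B = 1 (B = -3 + 4 = 1)
J(F, v) = F/3 + v/3 (J(F, v) = 1*((F + v)/(-3 + 6)) = 1*((F + v)/3) = 1*((F + v)*(⅓)) = 1*(F/3 + v/3) = F/3 + v/3)
L = -⅔ (L = -94*1/141 = -⅔ ≈ -0.66667)
(L + 133)*J(-11, D) = (-⅔ + 133)*((⅓)*(-11) + (⅓)*(-8)) = 397*(-11/3 - 8/3)/3 = (397/3)*(-19/3) = -7543/9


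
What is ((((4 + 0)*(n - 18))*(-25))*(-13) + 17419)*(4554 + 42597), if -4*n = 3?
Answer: -327982356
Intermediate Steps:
n = -¾ (n = -¼*3 = -¾ ≈ -0.75000)
((((4 + 0)*(n - 18))*(-25))*(-13) + 17419)*(4554 + 42597) = ((((4 + 0)*(-¾ - 18))*(-25))*(-13) + 17419)*(4554 + 42597) = (((4*(-75/4))*(-25))*(-13) + 17419)*47151 = (-75*(-25)*(-13) + 17419)*47151 = (1875*(-13) + 17419)*47151 = (-24375 + 17419)*47151 = -6956*47151 = -327982356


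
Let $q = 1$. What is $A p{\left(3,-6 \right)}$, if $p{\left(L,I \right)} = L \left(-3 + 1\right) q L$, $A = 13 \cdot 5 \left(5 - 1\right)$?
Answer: $-4680$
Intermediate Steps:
$A = 260$ ($A = 13 \cdot 5 \cdot 4 = 13 \cdot 20 = 260$)
$p{\left(L,I \right)} = - 2 L^{2}$ ($p{\left(L,I \right)} = L \left(-3 + 1\right) 1 L = L \left(\left(-2\right) 1\right) L = L \left(-2\right) L = - 2 L L = - 2 L^{2}$)
$A p{\left(3,-6 \right)} = 260 \left(- 2 \cdot 3^{2}\right) = 260 \left(\left(-2\right) 9\right) = 260 \left(-18\right) = -4680$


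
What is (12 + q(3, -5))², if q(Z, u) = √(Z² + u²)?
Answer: (12 + √34)² ≈ 317.94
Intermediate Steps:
(12 + q(3, -5))² = (12 + √(3² + (-5)²))² = (12 + √(9 + 25))² = (12 + √34)²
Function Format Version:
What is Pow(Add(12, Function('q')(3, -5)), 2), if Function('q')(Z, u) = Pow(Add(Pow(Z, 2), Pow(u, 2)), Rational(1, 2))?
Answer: Pow(Add(12, Pow(34, Rational(1, 2))), 2) ≈ 317.94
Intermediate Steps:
Pow(Add(12, Function('q')(3, -5)), 2) = Pow(Add(12, Pow(Add(Pow(3, 2), Pow(-5, 2)), Rational(1, 2))), 2) = Pow(Add(12, Pow(Add(9, 25), Rational(1, 2))), 2) = Pow(Add(12, Pow(34, Rational(1, 2))), 2)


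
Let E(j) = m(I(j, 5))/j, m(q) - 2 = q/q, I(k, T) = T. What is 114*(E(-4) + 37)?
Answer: 8265/2 ≈ 4132.5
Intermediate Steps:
m(q) = 3 (m(q) = 2 + q/q = 2 + 1 = 3)
E(j) = 3/j
114*(E(-4) + 37) = 114*(3/(-4) + 37) = 114*(3*(-1/4) + 37) = 114*(-3/4 + 37) = 114*(145/4) = 8265/2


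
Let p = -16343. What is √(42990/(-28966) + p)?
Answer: 2*I*√857093671553/14483 ≈ 127.85*I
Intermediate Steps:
√(42990/(-28966) + p) = √(42990/(-28966) - 16343) = √(42990*(-1/28966) - 16343) = √(-21495/14483 - 16343) = √(-236717164/14483) = 2*I*√857093671553/14483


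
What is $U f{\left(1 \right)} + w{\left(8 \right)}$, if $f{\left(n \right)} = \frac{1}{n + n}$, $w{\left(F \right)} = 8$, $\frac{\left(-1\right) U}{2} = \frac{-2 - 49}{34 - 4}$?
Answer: $\frac{97}{10} \approx 9.7$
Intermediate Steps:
$U = \frac{17}{5}$ ($U = - 2 \frac{-2 - 49}{34 - 4} = - 2 \left(- \frac{51}{30}\right) = - 2 \left(\left(-51\right) \frac{1}{30}\right) = \left(-2\right) \left(- \frac{17}{10}\right) = \frac{17}{5} \approx 3.4$)
$f{\left(n \right)} = \frac{1}{2 n}$
$U f{\left(1 \right)} + w{\left(8 \right)} = \frac{17 \frac{1}{2 \cdot 1}}{5} + 8 = \frac{17 \cdot \frac{1}{2} \cdot 1}{5} + 8 = \frac{17}{5} \cdot \frac{1}{2} + 8 = \frac{17}{10} + 8 = \frac{97}{10}$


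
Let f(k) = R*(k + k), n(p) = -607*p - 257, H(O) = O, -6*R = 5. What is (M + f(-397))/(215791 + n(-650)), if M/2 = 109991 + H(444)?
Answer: 664595/1830252 ≈ 0.36312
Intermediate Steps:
R = -5/6 (R = -1/6*5 = -5/6 ≈ -0.83333)
n(p) = -257 - 607*p
f(k) = -5*k/3 (f(k) = -5*(k + k)/6 = -5*k/3)
M = 220870 (M = 2*(109991 + 444) = 2*110435 = 220870)
(M + f(-397))/(215791 + n(-650)) = (220870 - 5/3*(-397))/(215791 + (-257 - 607*(-650))) = (220870 + 1985/3)/(215791 + (-257 + 394550)) = 664595/(3*(215791 + 394293)) = (664595/3)/610084 = (664595/3)*(1/610084) = 664595/1830252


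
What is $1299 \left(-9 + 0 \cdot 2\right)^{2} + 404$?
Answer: $105623$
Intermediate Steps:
$1299 \left(-9 + 0 \cdot 2\right)^{2} + 404 = 1299 \left(-9 + 0\right)^{2} + 404 = 1299 \left(-9\right)^{2} + 404 = 1299 \cdot 81 + 404 = 105219 + 404 = 105623$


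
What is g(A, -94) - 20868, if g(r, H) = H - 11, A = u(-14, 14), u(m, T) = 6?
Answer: -20973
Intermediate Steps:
A = 6
g(r, H) = -11 + H
g(A, -94) - 20868 = (-11 - 94) - 20868 = -105 - 20868 = -20973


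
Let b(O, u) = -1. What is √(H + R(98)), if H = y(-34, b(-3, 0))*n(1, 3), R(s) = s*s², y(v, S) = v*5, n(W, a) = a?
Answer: √940682 ≈ 969.89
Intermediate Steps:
y(v, S) = 5*v
R(s) = s³
H = -510 (H = (5*(-34))*3 = -170*3 = -510)
√(H + R(98)) = √(-510 + 98³) = √(-510 + 941192) = √940682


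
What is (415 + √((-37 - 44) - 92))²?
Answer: (415 + I*√173)² ≈ 1.7205e+5 + 10917.0*I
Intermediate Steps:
(415 + √((-37 - 44) - 92))² = (415 + √(-81 - 92))² = (415 + √(-173))² = (415 + I*√173)²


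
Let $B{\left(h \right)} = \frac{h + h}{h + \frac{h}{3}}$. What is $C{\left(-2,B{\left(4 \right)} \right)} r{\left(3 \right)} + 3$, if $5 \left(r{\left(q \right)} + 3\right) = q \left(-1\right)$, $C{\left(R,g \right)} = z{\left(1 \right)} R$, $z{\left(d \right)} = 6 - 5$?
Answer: $\frac{51}{5} \approx 10.2$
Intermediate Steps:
$z{\left(d \right)} = 1$
$B{\left(h \right)} = \frac{3}{2}$ ($B{\left(h \right)} = \frac{2 h}{h + h \frac{1}{3}} = \frac{2 h}{h + \frac{h}{3}} = \frac{2 h}{\frac{4}{3} h} = 2 h \frac{3}{4 h} = \frac{3}{2}$)
$C{\left(R,g \right)} = R$ ($C{\left(R,g \right)} = 1 R = R$)
$r{\left(q \right)} = -3 - \frac{q}{5}$ ($r{\left(q \right)} = -3 + \frac{q \left(-1\right)}{5} = -3 + \frac{\left(-1\right) q}{5} = -3 - \frac{q}{5}$)
$C{\left(-2,B{\left(4 \right)} \right)} r{\left(3 \right)} + 3 = - 2 \left(-3 - \frac{3}{5}\right) + 3 = \left(-2\right) \left(- \frac{18}{5}\right) + 3 = \frac{36}{5} + 3 = \frac{51}{5}$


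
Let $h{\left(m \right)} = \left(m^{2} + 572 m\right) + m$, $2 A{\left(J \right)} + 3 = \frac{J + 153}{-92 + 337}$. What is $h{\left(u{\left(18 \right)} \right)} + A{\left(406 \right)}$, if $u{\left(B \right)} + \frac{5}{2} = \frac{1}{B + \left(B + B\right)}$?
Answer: $- \frac{252920812}{178605} \approx -1416.1$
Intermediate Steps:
$A{\left(J \right)} = - \frac{291}{245} + \frac{J}{490}$ ($A{\left(J \right)} = - \frac{3}{2} + \frac{\left(J + 153\right) \frac{1}{-92 + 337}}{2} = - \frac{3}{2} + \frac{\left(153 + J\right) \frac{1}{245}}{2} = - \frac{3}{2} + \frac{\frac{153}{245} + \frac{J}{245}}{2} = - \frac{3}{2} + \left(\frac{153}{490} + \frac{J}{490}\right) = - \frac{291}{245} + \frac{J}{490}$)
$u{\left(B \right)} = - \frac{5}{2} + \frac{1}{3 B}$ ($u{\left(B \right)} = - \frac{5}{2} + \frac{1}{B + \left(B + B\right)} = - \frac{5}{2} + \frac{1}{B + 2 B} = - \frac{5}{2} + \frac{1}{3 B}$)
$h{\left(m \right)} = m^{2} + 573 m$
$h{\left(u{\left(18 \right)} \right)} + A{\left(406 \right)} = \frac{2 - 270}{6 \cdot 18} \left(573 + \frac{2 - 270}{6 \cdot 18}\right) + \left(- \frac{291}{245} + \frac{1}{490} \cdot 406\right) = \frac{1}{6} \cdot \frac{1}{18} \left(2 - 270\right) \left(573 + \frac{1}{6} \cdot \frac{1}{18} \left(2 - 270\right)\right) + \left(- \frac{291}{245} + \frac{29}{35}\right) = \frac{1}{6} \cdot \frac{1}{18} \left(-268\right) \left(573 + \frac{1}{6} \cdot \frac{1}{18} \left(-268\right)\right) - \frac{88}{245} = - \frac{67 \left(573 - \frac{67}{27}\right)}{27} - \frac{88}{245} = \left(- \frac{67}{27}\right) \frac{15404}{27} - \frac{88}{245} = - \frac{1032068}{729} - \frac{88}{245} = - \frac{252920812}{178605}$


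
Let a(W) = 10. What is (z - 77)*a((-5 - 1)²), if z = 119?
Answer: 420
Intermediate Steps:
(z - 77)*a((-5 - 1)²) = (119 - 77)*10 = 42*10 = 420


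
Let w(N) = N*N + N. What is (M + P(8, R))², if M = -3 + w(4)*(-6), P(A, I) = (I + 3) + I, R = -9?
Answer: 19044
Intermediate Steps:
w(N) = N + N² (w(N) = N² + N = N + N²)
P(A, I) = 3 + 2*I (P(A, I) = (3 + I) + I = 3 + 2*I)
M = -123 (M = -3 + (4*(1 + 4))*(-6) = -3 + (4*5)*(-6) = -3 + 20*(-6) = -3 - 120 = -123)
(M + P(8, R))² = (-123 + (3 + 2*(-9)))² = (-123 + (3 - 18))² = (-123 - 15)² = (-138)² = 19044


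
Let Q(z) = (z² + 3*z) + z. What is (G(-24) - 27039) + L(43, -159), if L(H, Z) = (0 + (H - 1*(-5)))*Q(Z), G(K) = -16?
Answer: 1155905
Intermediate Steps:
Q(z) = z² + 4*z
L(H, Z) = Z*(4 + Z)*(5 + H) (L(H, Z) = (0 + (H - 1*(-5)))*(Z*(4 + Z)) = (0 + (H + 5))*(Z*(4 + Z)) = (0 + (5 + H))*(Z*(4 + Z)) = (5 + H)*(Z*(4 + Z)) = Z*(4 + Z)*(5 + H))
(G(-24) - 27039) + L(43, -159) = (-16 - 27039) - 159*(4 - 159)*(5 + 43) = -27055 - 159*(-155)*48 = -27055 + 1182960 = 1155905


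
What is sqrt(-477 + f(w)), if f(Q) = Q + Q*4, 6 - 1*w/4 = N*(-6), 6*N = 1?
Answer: I*sqrt(337) ≈ 18.358*I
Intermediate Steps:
N = 1/6 (N = (1/6)*1 = 1/6 ≈ 0.16667)
w = 28 (w = 24 - 2*(-6)/3 = 24 - 4*(-1) = 24 + 4 = 28)
f(Q) = 5*Q (f(Q) = Q + 4*Q = 5*Q)
sqrt(-477 + f(w)) = sqrt(-477 + 5*28) = sqrt(-477 + 140) = sqrt(-337) = I*sqrt(337)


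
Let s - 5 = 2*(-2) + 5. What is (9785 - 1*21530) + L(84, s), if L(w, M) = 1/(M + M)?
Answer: -140939/12 ≈ -11745.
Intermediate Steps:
s = 6 (s = 5 + (2*(-2) + 5) = 5 + (-4 + 5) = 5 + 1 = 6)
L(w, M) = 1/(2*M)
(9785 - 1*21530) + L(84, s) = (9785 - 1*21530) + (1/2)/6 = (9785 - 21530) + (1/2)*(1/6) = -11745 + 1/12 = -140939/12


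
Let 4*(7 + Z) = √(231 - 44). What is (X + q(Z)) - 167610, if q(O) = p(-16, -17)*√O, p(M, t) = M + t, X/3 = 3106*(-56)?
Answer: -689418 - 33*I*√(28 - √187)/2 ≈ -6.8942e+5 - 62.45*I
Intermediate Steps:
X = -521808 (X = 3*(3106*(-56)) = 3*(-173936) = -521808)
Z = -7 + √187/4 (Z = -7 + √(231 - 44)/4 = -7 + √187/4 ≈ -3.5813)
q(O) = -33*√O (q(O) = (-16 - 17)*√O = -33*√O)
(X + q(Z)) - 167610 = (-521808 - 33*√(-7 + √187/4)) - 167610 = -689418 - 33*√(-7 + √187/4)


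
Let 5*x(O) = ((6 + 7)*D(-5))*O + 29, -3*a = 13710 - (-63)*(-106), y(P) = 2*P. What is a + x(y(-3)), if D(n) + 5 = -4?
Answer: -10989/5 ≈ -2197.8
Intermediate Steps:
D(n) = -9 (D(n) = -5 - 4 = -9)
a = -2344 (a = -(13710 - (-63)*(-106))/3 = -(13710 - 1*6678)/3 = -(13710 - 6678)/3 = -⅓*7032 = -2344)
x(O) = 29/5 - 117*O/5 (x(O) = (((6 + 7)*(-9))*O + 29)/5 = ((13*(-9))*O + 29)/5 = (-117*O + 29)/5 = (29 - 117*O)/5 = 29/5 - 117*O/5)
a + x(y(-3)) = -2344 + (29/5 - 234*(-3)/5) = -2344 + (29/5 - 117/5*(-6)) = -2344 + (29/5 + 702/5) = -2344 + 731/5 = -10989/5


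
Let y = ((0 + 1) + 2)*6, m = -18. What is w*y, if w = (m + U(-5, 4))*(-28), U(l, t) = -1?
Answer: 9576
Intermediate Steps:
y = 18 (y = (1 + 2)*6 = 3*6 = 18)
w = 532 (w = (-18 - 1)*(-28) = -19*(-28) = 532)
w*y = 532*18 = 9576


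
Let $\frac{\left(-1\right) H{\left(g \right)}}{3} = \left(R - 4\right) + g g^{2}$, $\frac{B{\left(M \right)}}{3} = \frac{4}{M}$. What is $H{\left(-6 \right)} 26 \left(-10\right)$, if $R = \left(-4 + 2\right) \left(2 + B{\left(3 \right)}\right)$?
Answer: $-180960$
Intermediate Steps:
$B{\left(M \right)} = \frac{12}{M}$ ($B{\left(M \right)} = 3 \frac{4}{M} = \frac{12}{M}$)
$R = -12$ ($R = \left(-4 + 2\right) \left(2 + \frac{12}{3}\right) = - 2 \left(2 + 12 \cdot \frac{1}{3}\right) = - 2 \left(2 + 4\right) = \left(-2\right) 6 = -12$)
$H{\left(g \right)} = 48 - 3 g^{3}$ ($H{\left(g \right)} = - 3 \left(\left(-12 - 4\right) + g g^{2}\right) = - 3 \left(-16 + g^{3}\right) = 48 - 3 g^{3}$)
$H{\left(-6 \right)} 26 \left(-10\right) = \left(48 - 3 \left(-6\right)^{3}\right) 26 \left(-10\right) = \left(48 - -648\right) 26 \left(-10\right) = \left(48 + 648\right) 26 \left(-10\right) = 696 \cdot 26 \left(-10\right) = 18096 \left(-10\right) = -180960$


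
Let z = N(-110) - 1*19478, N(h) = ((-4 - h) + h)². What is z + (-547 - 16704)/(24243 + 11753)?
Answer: -700571403/35996 ≈ -19462.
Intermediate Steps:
N(h) = 16 (N(h) = (-4)² = 16)
z = -19462 (z = 16 - 1*19478 = 16 - 19478 = -19462)
z + (-547 - 16704)/(24243 + 11753) = -19462 + (-547 - 16704)/(24243 + 11753) = -19462 - 17251/35996 = -700571403/35996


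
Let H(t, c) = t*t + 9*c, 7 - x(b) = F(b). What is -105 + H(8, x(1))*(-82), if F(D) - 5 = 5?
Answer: -3139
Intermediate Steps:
F(D) = 10 (F(D) = 5 + 5 = 10)
x(b) = -3 (x(b) = 7 - 1*10 = 7 - 10 = -3)
H(t, c) = t² + 9*c
-105 + H(8, x(1))*(-82) = -105 + (8² + 9*(-3))*(-82) = -105 + (64 - 27)*(-82) = -105 + 37*(-82) = -105 - 3034 = -3139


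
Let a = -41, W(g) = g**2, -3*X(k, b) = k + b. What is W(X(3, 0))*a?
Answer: -41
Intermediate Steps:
X(k, b) = -b/3 - k/3 (X(k, b) = -(k + b)/3 = -(b + k)/3 = -b/3 - k/3)
W(X(3, 0))*a = (-1/3*0 - 1/3*3)**2*(-41) = (0 - 1)**2*(-41) = (-1)**2*(-41) = 1*(-41) = -41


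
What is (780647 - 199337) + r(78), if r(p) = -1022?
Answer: 580288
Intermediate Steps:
(780647 - 199337) + r(78) = (780647 - 199337) - 1022 = 581310 - 1022 = 580288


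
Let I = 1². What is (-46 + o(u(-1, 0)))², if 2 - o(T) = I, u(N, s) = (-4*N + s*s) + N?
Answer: 2025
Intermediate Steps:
u(N, s) = s² - 3*N (u(N, s) = (-4*N + s²) + N = (s² - 4*N) + N = s² - 3*N)
I = 1
o(T) = 1 (o(T) = 2 - 1*1 = 2 - 1 = 1)
(-46 + o(u(-1, 0)))² = (-46 + 1)² = (-45)² = 2025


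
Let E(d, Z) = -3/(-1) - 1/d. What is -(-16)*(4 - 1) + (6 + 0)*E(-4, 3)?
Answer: 135/2 ≈ 67.500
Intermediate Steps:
E(d, Z) = 3 - 1/d (E(d, Z) = -3*(-1) - 1/d = 3 - 1/d)
-(-16)*(4 - 1) + (6 + 0)*E(-4, 3) = -(-16)*(4 - 1) + (6 + 0)*(3 - 1/(-4)) = -(-16)*3 + 6*(3 - 1*(-1/4)) = -8*(-6) + 6*(3 + 1/4) = 48 + 6*(13/4) = 48 + 39/2 = 135/2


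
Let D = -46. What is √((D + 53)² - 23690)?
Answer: I*√23641 ≈ 153.76*I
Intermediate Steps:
√((D + 53)² - 23690) = √((-46 + 53)² - 23690) = √(7² - 23690) = √(49 - 23690) = √(-23641) = I*√23641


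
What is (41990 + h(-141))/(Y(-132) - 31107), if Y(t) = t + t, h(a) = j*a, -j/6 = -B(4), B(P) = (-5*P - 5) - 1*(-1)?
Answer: -62294/31371 ≈ -1.9857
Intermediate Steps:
B(P) = -4 - 5*P (B(P) = (-5 - 5*P) + 1 = -4 - 5*P)
j = -144 (j = -(-6)*(-4 - 5*4) = -(-6)*(-4 - 20) = -(-6)*(-24) = -6*24 = -144)
h(a) = -144*a
Y(t) = 2*t
(41990 + h(-141))/(Y(-132) - 31107) = (41990 - 144*(-141))/(2*(-132) - 31107) = (41990 + 20304)/(-264 - 31107) = 62294/(-31371) = 62294*(-1/31371) = -62294/31371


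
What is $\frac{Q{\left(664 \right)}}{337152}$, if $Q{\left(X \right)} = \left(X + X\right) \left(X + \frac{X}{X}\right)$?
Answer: $\frac{55195}{21072} \approx 2.6194$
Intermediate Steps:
$Q{\left(X \right)} = 2 X \left(1 + X\right)$ ($Q{\left(X \right)} = 2 X \left(X + 1\right) = 2 X \left(1 + X\right)$)
$\frac{Q{\left(664 \right)}}{337152} = \frac{2 \cdot 664 \left(1 + 664\right)}{337152} = 2 \cdot 664 \cdot 665 \cdot \frac{1}{337152} = 883120 \cdot \frac{1}{337152} = \frac{55195}{21072}$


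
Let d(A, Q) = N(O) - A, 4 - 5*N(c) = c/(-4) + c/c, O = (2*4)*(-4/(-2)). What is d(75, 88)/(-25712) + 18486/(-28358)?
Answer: -73941388/113928265 ≈ -0.64902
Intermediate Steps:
O = 16 (O = 8*(-4*(-1/2)) = 8*2 = 16)
N(c) = 3/5 + c/20 (N(c) = 4/5 - (c/(-4) + c/c)/5 = 4/5 - (c*(-1/4) + 1)/5 = 4/5 - (-c/4 + 1)/5 = 4/5 - (1 - c/4)/5 = 4/5 + (-1/5 + c/20) = 3/5 + c/20)
d(A, Q) = 7/5 - A (d(A, Q) = (3/5 + (1/20)*16) - A = (3/5 + 4/5) - A = 7/5 - A)
d(75, 88)/(-25712) + 18486/(-28358) = (7/5 - 1*75)/(-25712) + 18486/(-28358) = (7/5 - 75)*(-1/25712) + 18486*(-1/28358) = -368/5*(-1/25712) - 9243/14179 = 23/8035 - 9243/14179 = -73941388/113928265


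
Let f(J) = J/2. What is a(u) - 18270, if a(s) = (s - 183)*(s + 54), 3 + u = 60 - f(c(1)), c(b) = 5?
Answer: -128849/4 ≈ -32212.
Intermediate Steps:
f(J) = J/2 (f(J) = J*(1/2) = J/2)
u = 109/2 (u = -3 + (60 - 5/2) = -3 + 115/2 = 109/2 ≈ 54.500)
a(s) = (-183 + s)*(54 + s)
a(u) - 18270 = (-9882 + (109/2)**2 - 129*109/2) - 18270 = (-9882 + 11881/4 - 14061/2) - 18270 = -55769/4 - 18270 = -128849/4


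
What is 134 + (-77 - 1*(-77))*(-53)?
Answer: 134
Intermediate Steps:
134 + (-77 - 1*(-77))*(-53) = 134 + (-77 + 77)*(-53) = 134 + 0*(-53) = 134 + 0 = 134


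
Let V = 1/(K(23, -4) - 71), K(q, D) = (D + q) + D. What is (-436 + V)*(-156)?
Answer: 952263/14 ≈ 68019.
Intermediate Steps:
K(q, D) = q + 2*D
V = -1/56 (V = 1/((23 + 2*(-4)) - 71) = 1/((23 - 8) - 71) = 1/(15 - 71) = 1/(-56) = -1/56 ≈ -0.017857)
(-436 + V)*(-156) = (-436 - 1/56)*(-156) = -24417/56*(-156) = 952263/14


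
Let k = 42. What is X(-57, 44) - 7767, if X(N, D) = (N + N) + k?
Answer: -7839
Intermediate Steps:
X(N, D) = 42 + 2*N (X(N, D) = (N + N) + 42 = 2*N + 42 = 42 + 2*N)
X(-57, 44) - 7767 = (42 + 2*(-57)) - 7767 = (42 - 114) - 7767 = -72 - 7767 = -7839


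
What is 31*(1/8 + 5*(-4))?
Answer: -4929/8 ≈ -616.13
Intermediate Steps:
31*(1/8 + 5*(-4)) = 31*(⅛ - 20) = 31*(-159/8) = -4929/8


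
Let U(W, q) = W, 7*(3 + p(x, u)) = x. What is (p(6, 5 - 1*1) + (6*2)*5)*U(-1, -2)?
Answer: -405/7 ≈ -57.857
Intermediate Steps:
p(x, u) = -3 + x/7
(p(6, 5 - 1*1) + (6*2)*5)*U(-1, -2) = ((-3 + (⅐)*6) + (6*2)*5)*(-1) = ((-3 + 6/7) + 12*5)*(-1) = (-15/7 + 60)*(-1) = (405/7)*(-1) = -405/7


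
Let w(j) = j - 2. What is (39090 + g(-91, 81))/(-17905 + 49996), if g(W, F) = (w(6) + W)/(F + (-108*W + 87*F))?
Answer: 220936651/181378332 ≈ 1.2181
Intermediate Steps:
w(j) = -2 + j
g(W, F) = (4 + W)/(-108*W + 88*F) (g(W, F) = ((-2 + 6) + W)/(F + (-108*W + 87*F)) = (4 + W)/(-108*W + 88*F))
(39090 + g(-91, 81))/(-17905 + 49996) = (39090 + (4 - 91)/(4*(-27*(-91) + 22*81)))/(-17905 + 49996) = (39090 + (¼)*(-87)/(2457 + 1782))/32091 = (39090 + (¼)*(-87)/4239)*(1/32091) = (39090 + (¼)*(1/4239)*(-87))*(1/32091) = (39090 - 29/5652)*(1/32091) = (220936651/5652)*(1/32091) = 220936651/181378332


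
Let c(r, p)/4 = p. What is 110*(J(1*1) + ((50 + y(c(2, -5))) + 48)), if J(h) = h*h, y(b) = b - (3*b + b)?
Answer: 17490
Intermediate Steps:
c(r, p) = 4*p
y(b) = -3*b (y(b) = b - 4*b = -3*b)
J(h) = h**2
110*(J(1*1) + ((50 + y(c(2, -5))) + 48)) = 110*((1*1)**2 + ((50 - 12*(-5)) + 48)) = 110*(1**2 + ((50 - 3*(-20)) + 48)) = 110*(1 + ((50 + 60) + 48)) = 110*(1 + (110 + 48)) = 110*(1 + 158) = 110*159 = 17490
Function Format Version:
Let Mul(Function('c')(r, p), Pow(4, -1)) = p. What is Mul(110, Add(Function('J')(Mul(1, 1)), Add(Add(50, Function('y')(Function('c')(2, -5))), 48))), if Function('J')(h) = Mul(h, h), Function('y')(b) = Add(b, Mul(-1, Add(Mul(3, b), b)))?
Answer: 17490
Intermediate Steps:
Function('c')(r, p) = Mul(4, p)
Function('y')(b) = Mul(-3, b) (Function('y')(b) = Add(b, Mul(-1, Mul(4, b))) = Add(b, Mul(-4, b)) = Mul(-3, b))
Function('J')(h) = Pow(h, 2)
Mul(110, Add(Function('J')(Mul(1, 1)), Add(Add(50, Function('y')(Function('c')(2, -5))), 48))) = Mul(110, Add(Pow(Mul(1, 1), 2), Add(Add(50, Mul(-3, Mul(4, -5))), 48))) = Mul(110, Add(Pow(1, 2), Add(Add(50, Mul(-3, -20)), 48))) = Mul(110, Add(1, Add(Add(50, 60), 48))) = Mul(110, Add(1, Add(110, 48))) = Mul(110, Add(1, 158)) = Mul(110, 159) = 17490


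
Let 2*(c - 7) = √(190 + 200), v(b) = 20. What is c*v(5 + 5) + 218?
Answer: 358 + 10*√390 ≈ 555.48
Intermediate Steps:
c = 7 + √390/2 (c = 7 + √(190 + 200)/2 = 7 + √390/2 ≈ 16.874)
c*v(5 + 5) + 218 = (7 + √390/2)*20 + 218 = (140 + 10*√390) + 218 = 358 + 10*√390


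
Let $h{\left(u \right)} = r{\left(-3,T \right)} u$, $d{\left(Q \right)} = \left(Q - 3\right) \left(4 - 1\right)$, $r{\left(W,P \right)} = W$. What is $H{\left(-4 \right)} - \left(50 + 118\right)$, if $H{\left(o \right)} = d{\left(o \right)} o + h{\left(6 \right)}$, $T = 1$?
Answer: $-102$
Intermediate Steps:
$d{\left(Q \right)} = -9 + 3 Q$ ($d{\left(Q \right)} = \left(-3 + Q\right) 3 = -9 + 3 Q$)
$h{\left(u \right)} = - 3 u$
$H{\left(o \right)} = -18 + o \left(-9 + 3 o\right)$ ($H{\left(o \right)} = \left(-9 + 3 o\right) o - 18 = o \left(-9 + 3 o\right) - 18 = -18 + o \left(-9 + 3 o\right)$)
$H{\left(-4 \right)} - \left(50 + 118\right) = \left(-18 + 3 \left(-4\right) \left(-3 - 4\right)\right) - \left(50 + 118\right) = \left(-18 + 3 \left(-4\right) \left(-7\right)\right) - 168 = \left(-18 + 84\right) - 168 = 66 - 168 = -102$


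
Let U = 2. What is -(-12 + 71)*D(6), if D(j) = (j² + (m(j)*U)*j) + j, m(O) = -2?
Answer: -1062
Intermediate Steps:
D(j) = j² - 3*j (D(j) = (j² + (-2*2)*j) + j = (j² - 4*j) + j = j² - 3*j)
-(-12 + 71)*D(6) = -(-12 + 71)*6*(-3 + 6) = -59*6*3 = -59*18 = -1*1062 = -1062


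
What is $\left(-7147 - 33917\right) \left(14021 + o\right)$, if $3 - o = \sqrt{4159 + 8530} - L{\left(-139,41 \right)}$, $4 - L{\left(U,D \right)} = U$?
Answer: $-581753688 + 41064 \sqrt{12689} \approx -5.7713 \cdot 10^{8}$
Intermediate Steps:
$L{\left(U,D \right)} = 4 - U$
$o = 146 - \sqrt{12689}$ ($o = 3 - \left(\sqrt{4159 + 8530} - \left(4 - -139\right)\right) = 3 - \left(\sqrt{12689} - \left(4 + 139\right)\right) = 3 - \left(\sqrt{12689} - 143\right) = 3 - \left(-143 + \sqrt{12689}\right) = 3 + \left(143 - \sqrt{12689}\right) = 146 - \sqrt{12689} \approx 33.355$)
$\left(-7147 - 33917\right) \left(14021 + o\right) = \left(-7147 - 33917\right) \left(14021 + \left(146 - \sqrt{12689}\right)\right) = - 41064 \left(14167 - \sqrt{12689}\right) = -581753688 + 41064 \sqrt{12689}$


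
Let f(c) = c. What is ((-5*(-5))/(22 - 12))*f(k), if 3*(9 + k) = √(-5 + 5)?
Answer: -45/2 ≈ -22.500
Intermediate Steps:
k = -9 (k = -9 + √(-5 + 5)/3 = -9 + √0/3 = -9 + (⅓)*0 = -9 + 0 = -9)
((-5*(-5))/(22 - 12))*f(k) = ((-5*(-5))/(22 - 12))*(-9) = (25/10)*(-9) = (25*(⅒))*(-9) = (5/2)*(-9) = -45/2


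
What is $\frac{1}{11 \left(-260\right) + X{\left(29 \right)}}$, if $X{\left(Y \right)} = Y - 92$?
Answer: $- \frac{1}{2923} \approx -0.00034211$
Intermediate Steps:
$X{\left(Y \right)} = -92 + Y$
$\frac{1}{11 \left(-260\right) + X{\left(29 \right)}} = \frac{1}{11 \left(-260\right) + \left(-92 + 29\right)} = \frac{1}{-2860 - 63} = \frac{1}{-2923} = - \frac{1}{2923}$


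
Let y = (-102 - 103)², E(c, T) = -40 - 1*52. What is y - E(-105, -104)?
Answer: 42117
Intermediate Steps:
E(c, T) = -92 (E(c, T) = -40 - 52 = -92)
y = 42025 (y = (-205)² = 42025)
y - E(-105, -104) = 42025 - 1*(-92) = 42025 + 92 = 42117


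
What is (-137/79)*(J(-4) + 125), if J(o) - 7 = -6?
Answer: -17262/79 ≈ -218.51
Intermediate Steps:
J(o) = 1 (J(o) = 7 - 6 = 1)
(-137/79)*(J(-4) + 125) = (-137/79)*(1 + 125) = -137*1/79*126 = -137/79*126 = -17262/79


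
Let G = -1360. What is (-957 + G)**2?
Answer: 5368489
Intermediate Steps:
(-957 + G)**2 = (-957 - 1360)**2 = (-2317)**2 = 5368489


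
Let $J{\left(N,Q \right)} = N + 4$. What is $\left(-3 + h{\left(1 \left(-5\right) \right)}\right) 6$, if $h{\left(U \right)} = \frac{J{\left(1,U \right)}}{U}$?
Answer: $-24$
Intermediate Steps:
$J{\left(N,Q \right)} = 4 + N$
$h{\left(U \right)} = \frac{5}{U}$ ($h{\left(U \right)} = \frac{4 + 1}{U} = \frac{5}{U}$)
$\left(-3 + h{\left(1 \left(-5\right) \right)}\right) 6 = \left(-3 + \frac{5}{1 \left(-5\right)}\right) 6 = \left(-3 + \frac{5}{-5}\right) 6 = \left(-3 + 5 \left(- \frac{1}{5}\right)\right) 6 = \left(-3 - 1\right) 6 = \left(-4\right) 6 = -24$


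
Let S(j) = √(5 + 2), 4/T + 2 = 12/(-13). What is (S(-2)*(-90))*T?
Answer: 2340*√7/19 ≈ 325.85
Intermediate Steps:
T = -26/19 (T = 4/(-2 + 12/(-13)) = 4/(-2 + 12*(-1/13)) = 4/(-2 - 12/13) = 4/(-38/13) = 4*(-13/38) = -26/19 ≈ -1.3684)
S(j) = √7
(S(-2)*(-90))*T = (√7*(-90))*(-26/19) = -90*√7*(-26/19) = 2340*√7/19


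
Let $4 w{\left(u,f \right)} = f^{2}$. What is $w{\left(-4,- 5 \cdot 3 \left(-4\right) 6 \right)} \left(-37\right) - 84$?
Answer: $-1198884$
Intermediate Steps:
$w{\left(u,f \right)} = \frac{f^{2}}{4}$
$w{\left(-4,- 5 \cdot 3 \left(-4\right) 6 \right)} \left(-37\right) - 84 = \frac{\left(- 5 \cdot 3 \left(-4\right) 6\right)^{2}}{4} \left(-37\right) - 84 = \frac{\left(- 5 \left(\left(-12\right) 6\right)\right)^{2}}{4} \left(-37\right) - 84 = \frac{\left(\left(-5\right) \left(-72\right)\right)^{2}}{4} \left(-37\right) - 84 = \frac{360^{2}}{4} \left(-37\right) - 84 = \frac{1}{4} \cdot 129600 \left(-37\right) - 84 = 32400 \left(-37\right) - 84 = -1198800 - 84 = -1198884$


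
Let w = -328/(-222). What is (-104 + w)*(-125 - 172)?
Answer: 1126620/37 ≈ 30449.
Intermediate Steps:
w = 164/111 (w = -328*(-1/222) = 164/111 ≈ 1.4775)
(-104 + w)*(-125 - 172) = (-104 + 164/111)*(-125 - 172) = -11380/111*(-297) = 1126620/37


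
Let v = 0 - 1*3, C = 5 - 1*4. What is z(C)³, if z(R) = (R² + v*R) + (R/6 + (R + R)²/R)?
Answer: 2197/216 ≈ 10.171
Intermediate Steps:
C = 1 (C = 5 - 4 = 1)
v = -3 (v = 0 - 3 = -3)
z(R) = R² + 7*R/6 (z(R) = (R² - 3*R) + (R/6 + (R + R)²/R) = (R² - 3*R) + (R*(⅙) + (2*R)²/R) = (R² - 3*R) + (R/6 + (4*R²)/R) = (R² - 3*R) + (R/6 + 4*R) = (R² - 3*R) + 25*R/6 = R² + 7*R/6)
z(C)³ = ((⅙)*1*(7 + 6*1))³ = ((⅙)*1*(7 + 6))³ = ((⅙)*1*13)³ = (13/6)³ = 2197/216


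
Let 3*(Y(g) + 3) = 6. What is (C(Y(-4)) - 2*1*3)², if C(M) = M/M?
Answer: 25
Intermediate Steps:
Y(g) = -1 (Y(g) = -3 + (⅓)*6 = -3 + 2 = -1)
C(M) = 1
(C(Y(-4)) - 2*1*3)² = (1 - 2*1*3)² = (1 - 2*3)² = (1 - 6)² = (-5)² = 25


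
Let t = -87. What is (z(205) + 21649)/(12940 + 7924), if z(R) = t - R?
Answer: 21357/20864 ≈ 1.0236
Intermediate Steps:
z(R) = -87 - R
(z(205) + 21649)/(12940 + 7924) = ((-87 - 1*205) + 21649)/(12940 + 7924) = ((-87 - 205) + 21649)/20864 = (-292 + 21649)*(1/20864) = 21357*(1/20864) = 21357/20864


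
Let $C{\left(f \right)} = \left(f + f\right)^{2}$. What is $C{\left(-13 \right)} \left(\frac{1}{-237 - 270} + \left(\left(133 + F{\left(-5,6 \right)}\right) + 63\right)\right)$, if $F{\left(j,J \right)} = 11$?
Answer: $\frac{419792}{3} \approx 1.3993 \cdot 10^{5}$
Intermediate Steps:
$C{\left(f \right)} = 4 f^{2}$ ($C{\left(f \right)} = \left(2 f\right)^{2} = 4 f^{2}$)
$C{\left(-13 \right)} \left(\frac{1}{-237 - 270} + \left(\left(133 + F{\left(-5,6 \right)}\right) + 63\right)\right) = 4 \left(-13\right)^{2} \left(\frac{1}{-237 - 270} + \left(\left(133 + 11\right) + 63\right)\right) = 4 \cdot 169 \left(\frac{1}{-507} + \left(144 + 63\right)\right) = 676 \left(- \frac{1}{507} + 207\right) = 676 \cdot \frac{104948}{507} = \frac{419792}{3}$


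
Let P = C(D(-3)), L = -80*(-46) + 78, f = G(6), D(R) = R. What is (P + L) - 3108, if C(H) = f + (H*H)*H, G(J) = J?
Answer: 629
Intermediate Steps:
f = 6
C(H) = 6 + H³ (C(H) = 6 + (H*H)*H = 6 + H²*H = 6 + H³)
L = 3758 (L = 3680 + 78 = 3758)
P = -21 (P = 6 + (-3)³ = 6 - 27 = -21)
(P + L) - 3108 = (-21 + 3758) - 3108 = 3737 - 3108 = 629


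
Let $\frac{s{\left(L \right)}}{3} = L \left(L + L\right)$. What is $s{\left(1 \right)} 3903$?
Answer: $23418$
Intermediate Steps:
$s{\left(L \right)} = 6 L^{2}$ ($s{\left(L \right)} = 3 L \left(L + L\right) = 3 L 2 L = 3 \cdot 2 L^{2} = 6 L^{2}$)
$s{\left(1 \right)} 3903 = 6 \cdot 1^{2} \cdot 3903 = 6 \cdot 1 \cdot 3903 = 6 \cdot 3903 = 23418$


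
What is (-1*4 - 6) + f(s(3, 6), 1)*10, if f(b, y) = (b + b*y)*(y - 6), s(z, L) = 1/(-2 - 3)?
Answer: 10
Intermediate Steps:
s(z, L) = -⅕ (s(z, L) = 1/(-5) = -⅕)
f(b, y) = (-6 + y)*(b + b*y) (f(b, y) = (b + b*y)*(-6 + y) = (-6 + y)*(b + b*y))
(-1*4 - 6) + f(s(3, 6), 1)*10 = (-1*4 - 6) - (-6 + 1² - 5*1)/5*10 = (-4 - 6) - (-6 + 1 - 5)/5*10 = -10 - ⅕*(-10)*10 = -10 + 2*10 = -10 + 20 = 10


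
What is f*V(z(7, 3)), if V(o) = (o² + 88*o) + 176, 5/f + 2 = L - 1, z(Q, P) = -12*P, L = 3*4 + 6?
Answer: -1696/3 ≈ -565.33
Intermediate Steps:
L = 18 (L = 12 + 6 = 18)
f = ⅓ (f = 5/(-2 + (18 - 1)) = 5/(-2 + 17) = 5/15 = 5*(1/15) = ⅓ ≈ 0.33333)
V(o) = 176 + o² + 88*o
f*V(z(7, 3)) = (176 + (-12*3)² + 88*(-12*3))/3 = (176 + (-36)² + 88*(-36))/3 = (176 + 1296 - 3168)/3 = (⅓)*(-1696) = -1696/3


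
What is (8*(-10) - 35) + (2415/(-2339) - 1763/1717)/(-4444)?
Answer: -513110221642/4461845993 ≈ -115.00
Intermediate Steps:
(8*(-10) - 35) + (2415/(-2339) - 1763/1717)/(-4444) = (-80 - 35) + (2415*(-1/2339) - 1763*1/1717)*(-1/4444) = -115 + (-2415/2339 - 1763/1717)*(-1/4444) = -115 - 8270212/4016063*(-1/4444) = -115 + 2067553/4461845993 = -513110221642/4461845993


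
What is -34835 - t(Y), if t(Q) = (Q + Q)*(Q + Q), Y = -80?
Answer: -60435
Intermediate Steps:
t(Q) = 4*Q² (t(Q) = (2*Q)*(2*Q) = 4*Q²)
-34835 - t(Y) = -34835 - 4*(-80)² = -34835 - 4*6400 = -34835 - 1*25600 = -34835 - 25600 = -60435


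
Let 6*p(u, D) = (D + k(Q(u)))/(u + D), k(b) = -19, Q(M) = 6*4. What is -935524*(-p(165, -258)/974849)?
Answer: 129570074/271982871 ≈ 0.47639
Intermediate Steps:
Q(M) = 24
p(u, D) = (-19 + D)/(6*(D + u)) (p(u, D) = ((D - 19)/(u + D))/6 = ((-19 + D)/(D + u))/6 = (-19 + D)/(6*(D + u)))
-935524*(-p(165, -258)/974849) = -935524*(-(-19 - 258)/(5849094*(-258 + 165))) = -935524/((-974849/((⅙)*(-277)/(-93)))) = -935524/((-974849/((⅙)*(-1/93)*(-277)))) = -935524/((-974849/277/558)) = -935524/((-974849*558/277)) = -935524/(-543965742/277) = -935524*(-277/543965742) = 129570074/271982871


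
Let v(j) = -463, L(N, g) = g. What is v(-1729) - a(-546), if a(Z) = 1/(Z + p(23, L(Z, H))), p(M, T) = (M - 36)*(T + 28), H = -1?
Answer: -415310/897 ≈ -463.00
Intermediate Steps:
p(M, T) = (-36 + M)*(28 + T)
a(Z) = 1/(-351 + Z) (a(Z) = 1/(Z + (-1008 - 36*(-1) + 28*23 + 23*(-1))) = 1/(Z + (-1008 + 36 + 644 - 23)) = 1/(Z - 351) = 1/(-351 + Z))
v(-1729) - a(-546) = -463 - 1/(-351 - 546) = -463 - 1/(-897) = -463 - 1*(-1/897) = -463 + 1/897 = -415310/897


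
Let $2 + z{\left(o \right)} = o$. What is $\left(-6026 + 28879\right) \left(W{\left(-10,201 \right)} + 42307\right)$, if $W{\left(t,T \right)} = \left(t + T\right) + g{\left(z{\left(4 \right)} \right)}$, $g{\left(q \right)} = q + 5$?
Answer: $971366765$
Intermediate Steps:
$z{\left(o \right)} = -2 + o$
$g{\left(q \right)} = 5 + q$
$W{\left(t,T \right)} = 7 + T + t$ ($W{\left(t,T \right)} = \left(t + T\right) + \left(5 + \left(-2 + 4\right)\right) = \left(T + t\right) + \left(5 + 2\right) = \left(T + t\right) + 7 = 7 + T + t$)
$\left(-6026 + 28879\right) \left(W{\left(-10,201 \right)} + 42307\right) = \left(-6026 + 28879\right) \left(\left(7 + 201 - 10\right) + 42307\right) = 22853 \left(198 + 42307\right) = 22853 \cdot 42505 = 971366765$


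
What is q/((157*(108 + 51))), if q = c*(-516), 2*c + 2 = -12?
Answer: 1204/8321 ≈ 0.14469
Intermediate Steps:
c = -7 (c = -1 + (½)*(-12) = -1 - 6 = -7)
q = 3612 (q = -7*(-516) = 3612)
q/((157*(108 + 51))) = 3612/((157*(108 + 51))) = 3612/((157*159)) = 3612/24963 = 3612*(1/24963) = 1204/8321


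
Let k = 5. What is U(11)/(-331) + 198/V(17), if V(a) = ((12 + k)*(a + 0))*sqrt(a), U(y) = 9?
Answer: -9/331 + 198*sqrt(17)/4913 ≈ 0.13898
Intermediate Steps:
V(a) = 17*a**(3/2) (V(a) = ((12 + 5)*(a + 0))*sqrt(a) = (17*a)*sqrt(a) = 17*a**(3/2))
U(11)/(-331) + 198/V(17) = 9/(-331) + 198/((17*17**(3/2))) = 9*(-1/331) + 198/((17*(17*sqrt(17)))) = -9/331 + 198/((289*sqrt(17))) = -9/331 + 198*(sqrt(17)/4913) = -9/331 + 198*sqrt(17)/4913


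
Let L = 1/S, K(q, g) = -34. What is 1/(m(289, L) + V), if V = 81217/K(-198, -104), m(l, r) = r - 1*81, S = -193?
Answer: -6562/16206437 ≈ -0.00040490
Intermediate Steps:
L = -1/193 (L = 1/(-193) = -1/193 ≈ -0.0051813)
m(l, r) = -81 + r (m(l, r) = r - 81 = -81 + r)
V = -81217/34 (V = 81217/(-34) = 81217*(-1/34) = -81217/34 ≈ -2388.7)
1/(m(289, L) + V) = 1/((-81 - 1/193) - 81217/34) = 1/(-15634/193 - 81217/34) = 1/(-16206437/6562) = -6562/16206437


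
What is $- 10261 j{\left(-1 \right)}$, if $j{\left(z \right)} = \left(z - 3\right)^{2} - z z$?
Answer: $-153915$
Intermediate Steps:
$j{\left(z \right)} = \left(-3 + z\right)^{2} - z^{2}$
$- 10261 j{\left(-1 \right)} = - 10261 \left(9 - -6\right) = - 10261 \left(9 + 6\right) = \left(-10261\right) 15 = -153915$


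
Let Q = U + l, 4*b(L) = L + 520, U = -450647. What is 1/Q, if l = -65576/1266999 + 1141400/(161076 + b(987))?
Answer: -818241891189/368732511277717019 ≈ -2.2191e-6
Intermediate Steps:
b(L) = 130 + L/4 (b(L) = (L + 520)/4 = (520 + L)/4 = 130 + L/4)
l = 5742260932264/818241891189 (l = -65576/1266999 + 1141400/(161076 + (130 + (¼)*987)) = -65576*1/1266999 + 1141400/(161076 + (130 + 987/4)) = -65576/1266999 + 1141400/(161076 + 1507/4) = -65576/1266999 + 1141400/(645811/4) = -65576/1266999 + 1141400*(4/645811) = -65576/1266999 + 4565600/645811 = 5742260932264/818241891189 ≈ 7.0178)
Q = -368732511277717019/818241891189 (Q = -450647 + 5742260932264/818241891189 = -368732511277717019/818241891189 ≈ -4.5064e+5)
1/Q = 1/(-368732511277717019/818241891189) = -818241891189/368732511277717019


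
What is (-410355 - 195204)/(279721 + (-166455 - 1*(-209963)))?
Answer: -201853/107743 ≈ -1.8735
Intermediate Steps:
(-410355 - 195204)/(279721 + (-166455 - 1*(-209963))) = -605559/(279721 + (-166455 + 209963)) = -605559/(279721 + 43508) = -605559/323229 = -605559*1/323229 = -201853/107743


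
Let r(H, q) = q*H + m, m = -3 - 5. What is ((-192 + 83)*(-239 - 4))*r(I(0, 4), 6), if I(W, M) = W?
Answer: -211896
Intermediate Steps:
m = -8
r(H, q) = -8 + H*q (r(H, q) = q*H - 8 = H*q - 8 = -8 + H*q)
((-192 + 83)*(-239 - 4))*r(I(0, 4), 6) = ((-192 + 83)*(-239 - 4))*(-8 + 0*6) = (-109*(-243))*(-8 + 0) = 26487*(-8) = -211896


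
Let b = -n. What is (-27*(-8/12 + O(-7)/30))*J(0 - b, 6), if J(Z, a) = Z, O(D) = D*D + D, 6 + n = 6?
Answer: 0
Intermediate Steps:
n = 0 (n = -6 + 6 = 0)
b = 0 (b = -1*0 = 0)
O(D) = D + D² (O(D) = D² + D = D + D²)
(-27*(-8/12 + O(-7)/30))*J(0 - b, 6) = (-27*(-8/12 - 7*(1 - 7)/30))*(0 - 1*0) = (-27*(-8*1/12 - 7*(-6)*(1/30)))*(0 + 0) = -27*(-⅔ + 42*(1/30))*0 = -27*(-⅔ + 7/5)*0 = -27*11/15*0 = -99/5*0 = 0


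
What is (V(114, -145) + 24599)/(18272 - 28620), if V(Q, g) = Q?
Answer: -1901/796 ≈ -2.3882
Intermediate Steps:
(V(114, -145) + 24599)/(18272 - 28620) = (114 + 24599)/(18272 - 28620) = 24713/(-10348) = 24713*(-1/10348) = -1901/796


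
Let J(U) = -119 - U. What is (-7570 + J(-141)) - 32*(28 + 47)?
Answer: -9948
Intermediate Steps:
(-7570 + J(-141)) - 32*(28 + 47) = (-7570 + (-119 - 1*(-141))) - 32*(28 + 47) = (-7570 + (-119 + 141)) - 32*75 = (-7570 + 22) - 1*2400 = -7548 - 2400 = -9948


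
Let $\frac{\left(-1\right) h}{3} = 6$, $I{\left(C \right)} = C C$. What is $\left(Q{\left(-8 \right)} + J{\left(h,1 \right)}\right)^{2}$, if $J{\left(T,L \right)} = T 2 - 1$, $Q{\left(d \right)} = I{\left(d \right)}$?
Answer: $729$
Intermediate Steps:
$I{\left(C \right)} = C^{2}$
$Q{\left(d \right)} = d^{2}$
$h = -18$ ($h = \left(-3\right) 6 = -18$)
$J{\left(T,L \right)} = -1 + 2 T$ ($J{\left(T,L \right)} = 2 T - 1 = -1 + 2 T$)
$\left(Q{\left(-8 \right)} + J{\left(h,1 \right)}\right)^{2} = \left(\left(-8\right)^{2} + \left(-1 + 2 \left(-18\right)\right)\right)^{2} = \left(64 - 37\right)^{2} = 27^{2} = 729$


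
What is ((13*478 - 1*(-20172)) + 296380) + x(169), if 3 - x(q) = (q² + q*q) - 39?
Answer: 265686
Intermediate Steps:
x(q) = 42 - 2*q² (x(q) = 3 - ((q² + q*q) - 39) = 3 - ((q² + q²) - 39) = 3 - (2*q² - 39) = 3 - (-39 + 2*q²) = 3 + (39 - 2*q²) = 42 - 2*q²)
((13*478 - 1*(-20172)) + 296380) + x(169) = ((13*478 - 1*(-20172)) + 296380) + (42 - 2*169²) = ((6214 + 20172) + 296380) + (42 - 2*28561) = (26386 + 296380) + (42 - 57122) = 322766 - 57080 = 265686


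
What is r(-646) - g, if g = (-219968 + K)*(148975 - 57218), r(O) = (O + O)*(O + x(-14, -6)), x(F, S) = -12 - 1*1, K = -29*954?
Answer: 22723004366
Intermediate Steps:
K = -27666
x(F, S) = -13 (x(F, S) = -12 - 1 = -13)
r(O) = 2*O*(-13 + O) (r(O) = (O + O)*(O - 13) = (2*O)*(-13 + O) = 2*O*(-13 + O))
g = -22722152938 (g = (-219968 - 27666)*(148975 - 57218) = -247634*91757 = -22722152938)
r(-646) - g = 2*(-646)*(-13 - 646) - 1*(-22722152938) = 2*(-646)*(-659) + 22722152938 = 851428 + 22722152938 = 22723004366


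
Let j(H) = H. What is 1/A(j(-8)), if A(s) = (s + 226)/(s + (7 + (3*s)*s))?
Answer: 191/218 ≈ 0.87615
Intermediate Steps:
A(s) = (226 + s)/(7 + s + 3*s**2) (A(s) = (226 + s)/(s + (7 + 3*s**2)) = (226 + s)/(7 + s + 3*s**2))
1/A(j(-8)) = 1/((226 - 8)/(7 - 8 + 3*(-8)**2)) = 1/(218/(7 - 8 + 3*64)) = 1/(218/(7 - 8 + 192)) = 1/(218/191) = 191/218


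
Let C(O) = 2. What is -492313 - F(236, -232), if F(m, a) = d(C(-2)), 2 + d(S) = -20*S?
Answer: -492271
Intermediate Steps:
d(S) = -2 - 20*S
F(m, a) = -42 (F(m, a) = -2 - 20*2 = -2 - 40 = -42)
-492313 - F(236, -232) = -492313 - 1*(-42) = -492313 + 42 = -492271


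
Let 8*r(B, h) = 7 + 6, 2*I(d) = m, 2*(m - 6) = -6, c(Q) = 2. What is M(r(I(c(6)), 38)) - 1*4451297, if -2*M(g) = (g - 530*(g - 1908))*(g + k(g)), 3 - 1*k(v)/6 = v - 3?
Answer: -2372284605/128 ≈ -1.8533e+7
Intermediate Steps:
m = 3 (m = 6 + (½)*(-6) = 6 - 3 = 3)
I(d) = 3/2 (I(d) = (½)*3 = 3/2)
r(B, h) = 13/8 (r(B, h) = (7 + 6)/8 = (⅛)*13 = 13/8)
k(v) = 36 - 6*v (k(v) = 18 - 6*(v - 3) = 18 - 6*(-3 + v) = 18 + (18 - 6*v) = 36 - 6*v)
M(g) = -(36 - 5*g)*(1011240 - 529*g)/2 (M(g) = -(g - 530*(g - 1908))*(g + (36 - 6*g))/2 = -(g - 530*(-1908 + g))*(36 - 5*g)/2 = -(g + (1011240 - 530*g))*(36 - 5*g)/2 = -(1011240 - 529*g)*(36 - 5*g)/2 = -(36 - 5*g)*(1011240 - 529*g)/2)
M(r(I(c(6)), 38)) - 1*4451297 = (-18202320 + 2537622*(13/8) - 2645*(13/8)²/2) - 1*4451297 = (-18202320 + 16494543/4 - 2645/2*169/64) - 4451297 = (-18202320 + 16494543/4 - 447005/128) - 4451297 = -1802518589/128 - 4451297 = -2372284605/128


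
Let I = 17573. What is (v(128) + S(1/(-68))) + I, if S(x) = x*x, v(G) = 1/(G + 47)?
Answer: 14220076399/809200 ≈ 17573.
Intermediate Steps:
v(G) = 1/(47 + G)
S(x) = x²
(v(128) + S(1/(-68))) + I = (1/(47 + 128) + (1/(-68))²) + 17573 = (1/175 + (-1/68)²) + 17573 = (1/175 + 1/4624) + 17573 = 4799/809200 + 17573 = 14220076399/809200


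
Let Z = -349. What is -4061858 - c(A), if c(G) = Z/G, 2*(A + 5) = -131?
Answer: -572722676/141 ≈ -4.0619e+6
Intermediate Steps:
A = -141/2 (A = -5 + (½)*(-131) = -5 - 131/2 = -141/2 ≈ -70.500)
c(G) = -349/G
-4061858 - c(A) = -4061858 - (-349)/(-141/2) = -4061858 - (-349)*(-2)/141 = -4061858 - 1*698/141 = -4061858 - 698/141 = -572722676/141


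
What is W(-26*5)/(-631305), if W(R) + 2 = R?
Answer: 44/210435 ≈ 0.00020909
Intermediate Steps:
W(R) = -2 + R
W(-26*5)/(-631305) = (-2 - 26*5)/(-631305) = (-2 - 130)*(-1/631305) = -132*(-1/631305) = 44/210435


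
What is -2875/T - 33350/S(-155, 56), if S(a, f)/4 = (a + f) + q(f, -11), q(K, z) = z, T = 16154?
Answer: 26873545/355388 ≈ 75.617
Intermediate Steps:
S(a, f) = -44 + 4*a + 4*f (S(a, f) = 4*((a + f) - 11) = 4*(-11 + a + f) = -44 + 4*a + 4*f)
-2875/T - 33350/S(-155, 56) = -2875/16154 - 33350/(-44 + 4*(-155) + 4*56) = -2875*1/16154 - 33350/(-44 - 620 + 224) = -2875/16154 - 33350/(-440) = -2875/16154 - 33350*(-1/440) = -2875/16154 + 3335/44 = 26873545/355388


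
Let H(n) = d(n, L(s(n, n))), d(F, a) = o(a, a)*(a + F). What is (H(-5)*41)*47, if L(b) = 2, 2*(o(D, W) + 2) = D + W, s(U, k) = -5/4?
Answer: 0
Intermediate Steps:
s(U, k) = -5/4 (s(U, k) = -5*¼ = -5/4)
o(D, W) = -2 + D/2 + W/2 (o(D, W) = -2 + (D + W)/2 = -2 + (D/2 + W/2) = -2 + D/2 + W/2)
d(F, a) = (-2 + a)*(F + a) (d(F, a) = (-2 + a/2 + a/2)*(a + F) = (-2 + a)*(F + a))
H(n) = 0 (H(n) = (-2 + 2)*(n + 2) = 0*(2 + n) = 0)
(H(-5)*41)*47 = (0*41)*47 = 0*47 = 0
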